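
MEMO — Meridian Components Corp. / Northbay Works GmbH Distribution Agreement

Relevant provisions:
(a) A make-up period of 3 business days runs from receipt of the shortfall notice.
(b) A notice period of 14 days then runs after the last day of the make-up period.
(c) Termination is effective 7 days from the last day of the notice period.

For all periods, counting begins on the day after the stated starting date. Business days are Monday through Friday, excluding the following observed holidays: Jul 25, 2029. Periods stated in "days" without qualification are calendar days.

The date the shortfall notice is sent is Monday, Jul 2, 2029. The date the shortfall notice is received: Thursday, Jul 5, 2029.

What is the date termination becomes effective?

The last day of the make-up period: 3 business days after Thursday, Jul 5, 2029, skipping weekends — Jul 6, Jul 9, Jul 10 — lands on Tuesday, Jul 10, 2029.
The last day of the notice period: Jul 10, 2029 + 14 days = Jul 24, 2029.
Adding 7 calendar days to Jul 24, 2029 gives Jul 31, 2029, which is the date termination becomes effective.

Jul 31, 2029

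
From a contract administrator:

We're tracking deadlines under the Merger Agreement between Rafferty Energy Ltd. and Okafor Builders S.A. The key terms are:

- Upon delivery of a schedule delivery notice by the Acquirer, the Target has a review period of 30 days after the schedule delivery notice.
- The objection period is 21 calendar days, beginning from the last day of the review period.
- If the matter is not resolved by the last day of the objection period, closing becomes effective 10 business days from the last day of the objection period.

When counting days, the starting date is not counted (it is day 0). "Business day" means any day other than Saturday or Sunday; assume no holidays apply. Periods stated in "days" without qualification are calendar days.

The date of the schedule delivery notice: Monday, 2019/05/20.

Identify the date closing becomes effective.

The last day of the review period: 30 calendar days after 2019/05/20 is 2019/06/19.
Adding 21 calendar days to 2019/06/19 gives 2019/07/10, which is the last day of the objection period.
From Wednesday, 2019/07/10, 10 business days (Jul 11, Jul 12, Jul 15, Jul 16, Jul 17, Jul 18, Jul 19, Jul 22, Jul 23, Jul 24, skipping weekends) brings us to Wednesday, 2019/07/24, which is the date closing becomes effective.

2019/07/24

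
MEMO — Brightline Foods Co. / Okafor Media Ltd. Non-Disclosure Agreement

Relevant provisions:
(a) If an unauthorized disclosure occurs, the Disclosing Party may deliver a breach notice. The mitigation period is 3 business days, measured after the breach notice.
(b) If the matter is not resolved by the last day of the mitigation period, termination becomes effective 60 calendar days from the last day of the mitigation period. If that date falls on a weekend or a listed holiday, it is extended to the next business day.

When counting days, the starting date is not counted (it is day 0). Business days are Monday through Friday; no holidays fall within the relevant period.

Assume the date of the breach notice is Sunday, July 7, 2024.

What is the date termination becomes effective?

September 9, 2024

The last day of the mitigation period: counting 3 business days from Sunday, July 7, 2024 (Jul 8, Jul 9, Jul 10, skipping weekends) reaches Wednesday, July 10, 2024.
The date termination becomes effective: 60 calendar days after July 10, 2024 is September 8, 2024. That falls on a Sunday, so it rolls to the next business day, Monday, September 9, 2024.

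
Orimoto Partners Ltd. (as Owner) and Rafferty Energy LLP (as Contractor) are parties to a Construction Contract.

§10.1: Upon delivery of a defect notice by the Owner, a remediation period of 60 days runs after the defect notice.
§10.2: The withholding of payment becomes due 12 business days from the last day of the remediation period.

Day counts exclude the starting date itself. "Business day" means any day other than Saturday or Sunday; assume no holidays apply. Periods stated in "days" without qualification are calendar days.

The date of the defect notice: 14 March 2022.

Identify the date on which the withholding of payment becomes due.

The last day of the remediation period: 60 calendar days after 14 March 2022 is 13 May 2022.
The date on which the withholding of payment becomes due: 12 business days after Friday, 13 May 2022, skipping weekends — May 16, May 17, May 18, May 19, …, May 27, May 30, May 31 — lands on Tuesday, 31 May 2022.

31 May 2022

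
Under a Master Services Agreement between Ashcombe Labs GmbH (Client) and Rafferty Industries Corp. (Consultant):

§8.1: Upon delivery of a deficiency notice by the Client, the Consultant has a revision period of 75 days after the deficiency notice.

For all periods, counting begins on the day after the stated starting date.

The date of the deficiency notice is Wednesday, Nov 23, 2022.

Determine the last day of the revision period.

The last day of the revision period: Nov 23, 2022 + 75 days = Feb 6, 2023.

Feb 6, 2023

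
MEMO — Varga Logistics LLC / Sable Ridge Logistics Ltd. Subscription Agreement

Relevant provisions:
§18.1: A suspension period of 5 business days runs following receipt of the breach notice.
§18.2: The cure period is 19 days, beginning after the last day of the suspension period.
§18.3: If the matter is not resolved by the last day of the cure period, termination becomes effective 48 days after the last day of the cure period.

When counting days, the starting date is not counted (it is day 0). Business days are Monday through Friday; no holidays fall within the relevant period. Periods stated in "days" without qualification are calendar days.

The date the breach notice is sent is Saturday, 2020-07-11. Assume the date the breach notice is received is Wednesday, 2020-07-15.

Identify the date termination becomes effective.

2020-09-27

The last day of the suspension period: 5 business days after Wednesday, 2020-07-15, skipping weekends — Jul 16, Jul 17, Jul 20, Jul 21, Jul 22 — lands on Wednesday, 2020-07-22.
Adding 19 calendar days to 2020-07-22 gives 2020-08-10, which is the last day of the cure period.
The date termination becomes effective: 48 calendar days after 2020-08-10 is 2020-09-27.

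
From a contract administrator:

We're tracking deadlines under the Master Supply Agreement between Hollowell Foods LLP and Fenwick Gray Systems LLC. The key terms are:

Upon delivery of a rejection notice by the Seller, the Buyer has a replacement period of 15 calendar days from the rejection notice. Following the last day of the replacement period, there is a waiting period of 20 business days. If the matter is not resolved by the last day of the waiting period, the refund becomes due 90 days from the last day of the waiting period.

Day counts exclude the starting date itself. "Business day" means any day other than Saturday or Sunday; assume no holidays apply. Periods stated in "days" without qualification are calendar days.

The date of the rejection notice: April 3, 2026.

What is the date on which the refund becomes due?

August 13, 2026

The last day of the replacement period: April 3, 2026 + 15 days = April 18, 2026.
From Saturday, April 18, 2026, 20 business days (Apr 20, Apr 21, Apr 22, Apr 23, …, May 13, May 14, May 15, skipping weekends) brings us to Friday, May 15, 2026, which is the last day of the waiting period.
Adding 90 calendar days to May 15, 2026 gives August 13, 2026, which is the date on which the refund becomes due.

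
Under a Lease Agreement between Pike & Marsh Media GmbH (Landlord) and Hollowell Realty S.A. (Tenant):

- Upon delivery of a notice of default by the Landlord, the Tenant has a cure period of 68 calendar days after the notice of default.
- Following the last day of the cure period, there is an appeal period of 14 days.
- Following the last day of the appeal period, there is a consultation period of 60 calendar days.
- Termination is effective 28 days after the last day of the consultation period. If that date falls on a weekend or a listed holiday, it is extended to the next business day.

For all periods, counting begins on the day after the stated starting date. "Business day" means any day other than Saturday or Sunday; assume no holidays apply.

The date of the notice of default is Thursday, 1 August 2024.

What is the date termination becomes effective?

The last day of the cure period: 68 calendar days after 1 August 2024 is 8 October 2024.
The last day of the appeal period: 8 October 2024 + 14 days = 22 October 2024.
Adding 60 calendar days to 22 October 2024 gives 21 December 2024, which is the last day of the consultation period.
Adding 28 calendar days to 21 December 2024 gives 18 January 2025, which is the date termination becomes effective. That falls on a Saturday, so it rolls to the next business day, Monday, 20 January 2025.

20 January 2025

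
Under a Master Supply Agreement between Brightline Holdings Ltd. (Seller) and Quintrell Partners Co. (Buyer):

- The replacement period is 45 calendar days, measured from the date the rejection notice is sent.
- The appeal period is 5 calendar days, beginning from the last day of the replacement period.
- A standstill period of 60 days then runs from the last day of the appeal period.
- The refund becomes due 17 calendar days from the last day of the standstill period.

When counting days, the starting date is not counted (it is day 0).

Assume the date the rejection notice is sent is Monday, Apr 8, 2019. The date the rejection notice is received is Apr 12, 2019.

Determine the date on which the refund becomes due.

Aug 13, 2019

Adding 45 calendar days to Apr 8, 2019 gives May 23, 2019, which is the last day of the replacement period.
The last day of the appeal period: 5 calendar days after May 23, 2019 is May 28, 2019.
Adding 60 calendar days to May 28, 2019 gives Jul 27, 2019, which is the last day of the standstill period.
The date on which the refund becomes due: Jul 27, 2019 + 17 days = Aug 13, 2019.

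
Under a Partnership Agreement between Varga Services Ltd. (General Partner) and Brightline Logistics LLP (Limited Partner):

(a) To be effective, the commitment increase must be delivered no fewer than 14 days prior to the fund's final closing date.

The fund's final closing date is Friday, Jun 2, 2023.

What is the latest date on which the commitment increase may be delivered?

Jun 2, 2023 minus 14 days is May 19, 2023.

May 19, 2023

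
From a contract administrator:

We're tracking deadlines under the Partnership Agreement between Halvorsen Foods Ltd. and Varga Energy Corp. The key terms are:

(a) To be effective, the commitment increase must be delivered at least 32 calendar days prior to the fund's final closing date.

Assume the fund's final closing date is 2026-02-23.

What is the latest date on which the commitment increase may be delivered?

2026-01-22

Counting back 32 calendar days from 2026-02-23 gives 2026-01-22.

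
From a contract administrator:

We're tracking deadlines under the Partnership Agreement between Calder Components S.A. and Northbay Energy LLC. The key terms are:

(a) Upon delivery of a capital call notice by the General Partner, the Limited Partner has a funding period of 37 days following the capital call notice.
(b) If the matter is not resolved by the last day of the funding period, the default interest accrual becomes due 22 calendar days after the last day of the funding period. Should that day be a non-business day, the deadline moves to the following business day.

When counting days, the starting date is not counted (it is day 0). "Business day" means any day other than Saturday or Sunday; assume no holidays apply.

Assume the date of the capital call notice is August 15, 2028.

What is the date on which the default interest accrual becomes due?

October 13, 2028

The last day of the funding period: 37 calendar days after August 15, 2028 is September 21, 2028.
The date on which the default interest accrual becomes due: September 21, 2028 + 22 days = October 13, 2028. October 13, 2028 is a Friday, so no roll-forward applies.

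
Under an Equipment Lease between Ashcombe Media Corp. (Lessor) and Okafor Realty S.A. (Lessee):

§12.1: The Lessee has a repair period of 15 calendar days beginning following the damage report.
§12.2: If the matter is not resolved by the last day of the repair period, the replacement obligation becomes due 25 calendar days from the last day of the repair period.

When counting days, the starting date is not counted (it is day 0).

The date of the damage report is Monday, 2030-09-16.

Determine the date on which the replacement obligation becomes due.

2030-10-26

The last day of the repair period: 2030-09-16 + 15 days = 2030-10-01.
The date on which the replacement obligation becomes due: 25 calendar days after 2030-10-01 is 2030-10-26.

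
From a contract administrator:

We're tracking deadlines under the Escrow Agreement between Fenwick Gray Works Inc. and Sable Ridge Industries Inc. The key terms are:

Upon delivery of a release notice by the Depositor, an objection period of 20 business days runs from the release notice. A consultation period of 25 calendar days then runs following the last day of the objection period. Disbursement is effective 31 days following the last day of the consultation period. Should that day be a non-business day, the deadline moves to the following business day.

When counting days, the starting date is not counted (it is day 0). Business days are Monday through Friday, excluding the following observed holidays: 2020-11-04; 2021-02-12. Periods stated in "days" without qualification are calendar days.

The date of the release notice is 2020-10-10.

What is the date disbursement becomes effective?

2021-01-04

The last day of the objection period: counting 20 business days from Saturday, 2020-10-10 (Oct 12, Oct 13, Oct 14, Oct 15, …, Nov 5, Nov 6, Nov 9, skipping weekends and the listed holiday on Nov 4) reaches Monday, 2020-11-09.
The last day of the consultation period: 2020-11-09 + 25 days = 2020-12-04.
The date disbursement becomes effective: 31 calendar days after 2020-12-04 is 2021-01-04. 2021-01-04 is a Monday and is not a listed holiday, so no roll-forward applies.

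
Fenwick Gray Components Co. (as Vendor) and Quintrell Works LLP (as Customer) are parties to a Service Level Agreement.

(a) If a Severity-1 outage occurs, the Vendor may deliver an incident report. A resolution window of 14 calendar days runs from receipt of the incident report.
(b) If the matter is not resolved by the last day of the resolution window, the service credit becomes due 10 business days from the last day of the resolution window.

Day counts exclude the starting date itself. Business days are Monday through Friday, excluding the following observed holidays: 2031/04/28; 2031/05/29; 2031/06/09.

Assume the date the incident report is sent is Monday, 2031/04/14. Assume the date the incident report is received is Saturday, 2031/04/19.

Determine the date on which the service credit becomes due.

The last day of the resolution window: 2031/04/19 + 14 days = 2031/05/03.
The date on which the service credit becomes due: counting 10 business days from Saturday, 2031/05/03 (May 5, May 6, May 7, May 8, May 9, May 12, May 13, May 14, May 15, May 16, skipping weekends) reaches Friday, 2031/05/16.

2031/05/16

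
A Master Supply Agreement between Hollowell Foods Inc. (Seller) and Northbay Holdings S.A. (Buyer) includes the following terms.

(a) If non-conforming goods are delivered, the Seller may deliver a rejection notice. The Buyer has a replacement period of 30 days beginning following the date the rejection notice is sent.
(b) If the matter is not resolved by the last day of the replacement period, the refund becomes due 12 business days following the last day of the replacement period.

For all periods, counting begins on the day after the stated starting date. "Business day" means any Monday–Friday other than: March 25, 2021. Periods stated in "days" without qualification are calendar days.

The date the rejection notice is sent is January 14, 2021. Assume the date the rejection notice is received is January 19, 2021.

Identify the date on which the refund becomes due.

Adding 30 calendar days to January 14, 2021 gives February 13, 2021, which is the last day of the replacement period.
The date on which the refund becomes due: counting 12 business days from Saturday, February 13, 2021 (Feb 15, Feb 16, Feb 17, Feb 18, …, Feb 26, Mar 1, Mar 2, skipping weekends) reaches Tuesday, March 2, 2021.

March 2, 2021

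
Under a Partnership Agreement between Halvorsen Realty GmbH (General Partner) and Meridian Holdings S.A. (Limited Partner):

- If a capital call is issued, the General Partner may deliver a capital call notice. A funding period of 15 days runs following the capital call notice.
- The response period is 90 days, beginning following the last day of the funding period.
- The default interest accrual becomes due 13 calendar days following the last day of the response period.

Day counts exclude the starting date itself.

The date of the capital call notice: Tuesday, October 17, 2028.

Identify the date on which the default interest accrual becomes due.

Adding 15 calendar days to October 17, 2028 gives November 1, 2028, which is the last day of the funding period.
Adding 90 calendar days to November 1, 2028 gives January 30, 2029, which is the last day of the response period.
Adding 13 calendar days to January 30, 2029 gives February 12, 2029, which is the date on which the default interest accrual becomes due.

February 12, 2029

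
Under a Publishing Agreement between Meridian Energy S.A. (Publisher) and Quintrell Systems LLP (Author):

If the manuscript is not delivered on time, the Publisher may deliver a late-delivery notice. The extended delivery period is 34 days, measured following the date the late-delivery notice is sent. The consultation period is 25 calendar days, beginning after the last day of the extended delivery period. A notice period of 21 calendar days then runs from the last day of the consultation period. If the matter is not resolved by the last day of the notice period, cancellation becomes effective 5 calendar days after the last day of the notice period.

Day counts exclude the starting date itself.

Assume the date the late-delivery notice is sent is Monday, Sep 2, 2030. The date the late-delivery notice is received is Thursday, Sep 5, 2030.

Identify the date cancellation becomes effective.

Nov 26, 2030

The last day of the extended delivery period: Sep 2, 2030 + 34 days = Oct 6, 2030.
The last day of the consultation period: 25 calendar days after Oct 6, 2030 is Oct 31, 2030.
The last day of the notice period: 21 calendar days after Oct 31, 2030 is Nov 21, 2030.
The date cancellation becomes effective: Nov 21, 2030 + 5 days = Nov 26, 2030.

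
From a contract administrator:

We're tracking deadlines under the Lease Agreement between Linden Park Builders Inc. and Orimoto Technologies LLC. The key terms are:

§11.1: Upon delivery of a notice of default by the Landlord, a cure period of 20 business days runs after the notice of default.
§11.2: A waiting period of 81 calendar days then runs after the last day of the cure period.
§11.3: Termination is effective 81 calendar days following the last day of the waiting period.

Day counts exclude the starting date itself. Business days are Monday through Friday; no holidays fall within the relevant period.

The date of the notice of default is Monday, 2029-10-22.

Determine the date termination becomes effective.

From Monday, 2029-10-22, 20 business days (Oct 23, Oct 24, Oct 25, Oct 26, …, Nov 15, Nov 16, Nov 19, skipping weekends) brings us to Monday, 2029-11-19, which is the last day of the cure period.
The last day of the waiting period: 2029-11-19 + 81 days = 2030-02-08.
The date termination becomes effective: 81 calendar days after 2030-02-08 is 2030-04-30.

2030-04-30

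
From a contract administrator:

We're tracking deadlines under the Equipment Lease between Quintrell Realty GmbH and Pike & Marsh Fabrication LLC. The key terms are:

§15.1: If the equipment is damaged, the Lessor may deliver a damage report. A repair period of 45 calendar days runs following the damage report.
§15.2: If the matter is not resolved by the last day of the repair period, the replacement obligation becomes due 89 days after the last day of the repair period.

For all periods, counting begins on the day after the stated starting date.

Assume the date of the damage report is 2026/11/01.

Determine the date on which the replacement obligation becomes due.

2027/03/15

The last day of the repair period: 45 calendar days after 2026/11/01 is 2026/12/16.
The date on which the replacement obligation becomes due: 89 calendar days after 2026/12/16 is 2027/03/15.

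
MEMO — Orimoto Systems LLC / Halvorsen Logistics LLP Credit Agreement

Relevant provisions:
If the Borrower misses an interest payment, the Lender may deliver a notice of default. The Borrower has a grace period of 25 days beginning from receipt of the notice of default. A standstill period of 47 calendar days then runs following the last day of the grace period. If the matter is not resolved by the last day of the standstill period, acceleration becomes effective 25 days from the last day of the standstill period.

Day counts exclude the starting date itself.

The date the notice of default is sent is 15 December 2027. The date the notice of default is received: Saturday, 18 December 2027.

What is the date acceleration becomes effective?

Adding 25 calendar days to 18 December 2027 gives 12 January 2028, which is the last day of the grace period.
The last day of the standstill period: 12 January 2028 + 47 days = 28 February 2028.
The date acceleration becomes effective: 25 calendar days after 28 February 2028 is 24 March 2028.

24 March 2028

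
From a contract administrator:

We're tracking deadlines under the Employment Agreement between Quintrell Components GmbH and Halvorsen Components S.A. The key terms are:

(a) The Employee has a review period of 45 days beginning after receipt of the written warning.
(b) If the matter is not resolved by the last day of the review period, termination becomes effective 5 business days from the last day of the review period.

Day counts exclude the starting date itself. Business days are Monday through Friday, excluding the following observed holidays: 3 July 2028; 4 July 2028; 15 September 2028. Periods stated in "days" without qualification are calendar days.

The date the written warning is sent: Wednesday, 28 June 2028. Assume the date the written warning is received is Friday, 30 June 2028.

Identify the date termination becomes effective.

The last day of the review period: 30 June 2028 + 45 days = 14 August 2028.
The date termination becomes effective: counting 5 business days from Monday, 14 August 2028 (Aug 15, Aug 16, Aug 17, Aug 18, Aug 21, skipping weekends) reaches Monday, 21 August 2028.

21 August 2028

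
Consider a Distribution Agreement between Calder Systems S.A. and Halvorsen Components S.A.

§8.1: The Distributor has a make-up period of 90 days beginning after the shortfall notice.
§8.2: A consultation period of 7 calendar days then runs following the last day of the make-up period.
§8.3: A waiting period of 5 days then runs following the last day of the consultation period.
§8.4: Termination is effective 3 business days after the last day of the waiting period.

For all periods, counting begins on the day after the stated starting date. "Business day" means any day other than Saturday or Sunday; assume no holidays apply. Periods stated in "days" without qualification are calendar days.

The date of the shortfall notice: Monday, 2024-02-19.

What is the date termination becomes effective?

2024-06-05

The last day of the make-up period: 90 calendar days after 2024-02-19 is 2024-05-19.
The last day of the consultation period: 7 calendar days after 2024-05-19 is 2024-05-26.
The last day of the waiting period: 5 calendar days after 2024-05-26 is 2024-05-31.
The date termination becomes effective: 3 business days after Friday, 2024-05-31, skipping weekends — Jun 3, Jun 4, Jun 5 — lands on Wednesday, 2024-06-05.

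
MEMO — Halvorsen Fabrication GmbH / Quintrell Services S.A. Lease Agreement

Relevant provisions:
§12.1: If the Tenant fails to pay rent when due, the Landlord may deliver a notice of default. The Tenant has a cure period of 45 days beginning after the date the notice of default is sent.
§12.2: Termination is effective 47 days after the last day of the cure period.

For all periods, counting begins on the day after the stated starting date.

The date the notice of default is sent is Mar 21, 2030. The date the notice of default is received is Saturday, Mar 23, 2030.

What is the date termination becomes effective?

Jun 21, 2030

The last day of the cure period: 45 calendar days after Mar 21, 2030 is May 5, 2030.
The date termination becomes effective: 47 calendar days after May 5, 2030 is Jun 21, 2030.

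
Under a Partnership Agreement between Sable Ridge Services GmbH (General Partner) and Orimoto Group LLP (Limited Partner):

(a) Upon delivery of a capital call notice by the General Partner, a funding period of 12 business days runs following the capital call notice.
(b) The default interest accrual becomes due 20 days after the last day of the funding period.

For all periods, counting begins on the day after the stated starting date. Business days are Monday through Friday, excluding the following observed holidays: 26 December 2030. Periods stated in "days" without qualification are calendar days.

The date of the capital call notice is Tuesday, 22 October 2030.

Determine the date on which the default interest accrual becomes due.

From Tuesday, 22 October 2030, 12 business days (Oct 23, Oct 24, Oct 25, Oct 28, …, Nov 5, Nov 6, Nov 7, skipping weekends) brings us to Thursday, 7 November 2030, which is the last day of the funding period.
Adding 20 calendar days to 7 November 2030 gives 27 November 2030, which is the date on which the default interest accrual becomes due.

27 November 2030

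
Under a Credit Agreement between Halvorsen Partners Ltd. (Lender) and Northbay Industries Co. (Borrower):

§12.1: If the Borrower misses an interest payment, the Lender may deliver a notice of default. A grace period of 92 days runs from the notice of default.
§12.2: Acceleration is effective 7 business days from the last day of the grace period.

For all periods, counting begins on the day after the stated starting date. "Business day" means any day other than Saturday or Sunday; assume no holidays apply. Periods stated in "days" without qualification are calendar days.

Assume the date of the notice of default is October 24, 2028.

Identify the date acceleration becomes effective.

The last day of the grace period: 92 calendar days after October 24, 2028 is January 24, 2029.
The date acceleration becomes effective: counting 7 business days from Wednesday, January 24, 2029 (Jan 25, Jan 26, Jan 29, Jan 30, Jan 31, Feb 1, Feb 2, skipping weekends) reaches Friday, February 2, 2029.

February 2, 2029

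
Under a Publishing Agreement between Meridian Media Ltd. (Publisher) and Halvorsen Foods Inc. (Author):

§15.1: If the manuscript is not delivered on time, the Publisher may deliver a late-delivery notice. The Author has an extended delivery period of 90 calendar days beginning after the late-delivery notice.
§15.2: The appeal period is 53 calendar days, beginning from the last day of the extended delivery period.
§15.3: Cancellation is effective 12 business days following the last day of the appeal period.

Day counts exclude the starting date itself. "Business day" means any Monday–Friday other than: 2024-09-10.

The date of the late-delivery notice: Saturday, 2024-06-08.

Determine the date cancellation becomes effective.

2024-11-14

The last day of the extended delivery period: 90 calendar days after 2024-06-08 is 2024-09-06.
The last day of the appeal period: 53 calendar days after 2024-09-06 is 2024-10-29.
The date cancellation becomes effective: counting 12 business days from Tuesday, 2024-10-29 (Oct 30, Oct 31, Nov 1, Nov 4, …, Nov 12, Nov 13, Nov 14, skipping weekends) reaches Thursday, 2024-11-14.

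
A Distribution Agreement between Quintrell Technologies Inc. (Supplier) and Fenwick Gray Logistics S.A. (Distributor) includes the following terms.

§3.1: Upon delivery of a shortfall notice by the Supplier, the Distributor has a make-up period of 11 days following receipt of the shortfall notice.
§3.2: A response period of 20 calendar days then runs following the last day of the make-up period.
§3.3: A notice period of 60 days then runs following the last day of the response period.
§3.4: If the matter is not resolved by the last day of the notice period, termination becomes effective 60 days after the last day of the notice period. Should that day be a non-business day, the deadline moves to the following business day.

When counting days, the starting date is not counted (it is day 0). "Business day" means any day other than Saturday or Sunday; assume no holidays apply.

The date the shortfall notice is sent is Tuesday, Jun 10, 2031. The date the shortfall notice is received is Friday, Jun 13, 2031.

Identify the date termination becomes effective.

Nov 11, 2031

The last day of the make-up period: 11 calendar days after Jun 13, 2031 is Jun 24, 2031.
Adding 20 calendar days to Jun 24, 2031 gives Jul 14, 2031, which is the last day of the response period.
Adding 60 calendar days to Jul 14, 2031 gives Sep 12, 2031, which is the last day of the notice period.
The date termination becomes effective: 60 calendar days after Sep 12, 2031 is Nov 11, 2031. Nov 11, 2031 is a Tuesday, so no roll-forward applies.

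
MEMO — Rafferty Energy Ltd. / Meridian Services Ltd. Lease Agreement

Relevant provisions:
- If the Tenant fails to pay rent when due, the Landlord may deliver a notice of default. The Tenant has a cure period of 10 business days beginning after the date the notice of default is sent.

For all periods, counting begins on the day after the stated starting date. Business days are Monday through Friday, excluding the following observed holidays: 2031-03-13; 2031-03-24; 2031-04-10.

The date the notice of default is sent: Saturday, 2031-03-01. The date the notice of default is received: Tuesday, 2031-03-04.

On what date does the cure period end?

The last day of the cure period: 10 business days after Saturday, 2031-03-01, skipping weekends and the listed holiday on Mar 13 — Mar 3, Mar 4, Mar 5, Mar 6, Mar 7, Mar 10, Mar 11, Mar 12, Mar 14, Mar 17 — lands on Monday, 2031-03-17.

2031-03-17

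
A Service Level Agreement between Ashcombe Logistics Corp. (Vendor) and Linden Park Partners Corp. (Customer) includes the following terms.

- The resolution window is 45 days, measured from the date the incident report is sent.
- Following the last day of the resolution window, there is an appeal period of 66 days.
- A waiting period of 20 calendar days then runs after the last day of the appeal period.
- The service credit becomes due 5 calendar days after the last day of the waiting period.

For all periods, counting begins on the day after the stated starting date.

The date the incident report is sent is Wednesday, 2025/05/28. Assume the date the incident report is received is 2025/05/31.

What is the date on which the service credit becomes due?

The last day of the resolution window: 2025/05/28 + 45 days = 2025/07/12.
The last day of the appeal period: 66 calendar days after 2025/07/12 is 2025/09/16.
The last day of the waiting period: 20 calendar days after 2025/09/16 is 2025/10/06.
The date on which the service credit becomes due: 5 calendar days after 2025/10/06 is 2025/10/11.

2025/10/11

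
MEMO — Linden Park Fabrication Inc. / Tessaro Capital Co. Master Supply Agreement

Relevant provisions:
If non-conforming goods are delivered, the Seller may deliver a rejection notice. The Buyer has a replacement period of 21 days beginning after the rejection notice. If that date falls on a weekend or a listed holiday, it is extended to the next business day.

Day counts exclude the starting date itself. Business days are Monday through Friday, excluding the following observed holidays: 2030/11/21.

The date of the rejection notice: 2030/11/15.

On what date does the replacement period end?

Adding 21 calendar days to 2030/11/15 gives 2030/12/06, which is the last day of the replacement period. 2030/12/06 is a Friday and is not a listed holiday, so no roll-forward applies.

2030/12/06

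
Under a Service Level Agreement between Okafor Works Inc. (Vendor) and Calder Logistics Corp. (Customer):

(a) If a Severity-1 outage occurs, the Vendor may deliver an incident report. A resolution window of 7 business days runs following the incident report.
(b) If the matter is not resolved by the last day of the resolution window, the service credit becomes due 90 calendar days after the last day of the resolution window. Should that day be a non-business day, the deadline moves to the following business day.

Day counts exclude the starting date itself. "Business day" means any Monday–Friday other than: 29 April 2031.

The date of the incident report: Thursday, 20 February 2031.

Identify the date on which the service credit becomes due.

From Thursday, 20 February 2031, 7 business days (Feb 21, Feb 24, Feb 25, Feb 26, Feb 27, Feb 28, Mar 3, skipping weekends) brings us to Monday, 3 March 2031, which is the last day of the resolution window.
The date on which the service credit becomes due: 3 March 2031 + 90 days = 1 June 2031. That falls on a Sunday, so it rolls to the next business day, Monday, 2 June 2031.

2 June 2031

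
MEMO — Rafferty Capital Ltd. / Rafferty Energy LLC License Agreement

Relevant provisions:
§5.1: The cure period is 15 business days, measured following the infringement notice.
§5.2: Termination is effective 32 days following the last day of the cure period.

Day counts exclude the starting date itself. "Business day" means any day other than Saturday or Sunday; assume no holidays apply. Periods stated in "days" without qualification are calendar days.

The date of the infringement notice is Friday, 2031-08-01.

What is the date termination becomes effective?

2031-09-23

From Friday, 2031-08-01, 15 business days (Aug 4, Aug 5, Aug 6, Aug 7, …, Aug 20, Aug 21, Aug 22, skipping weekends) brings us to Friday, 2031-08-22, which is the last day of the cure period.
Adding 32 calendar days to 2031-08-22 gives 2031-09-23, which is the date termination becomes effective.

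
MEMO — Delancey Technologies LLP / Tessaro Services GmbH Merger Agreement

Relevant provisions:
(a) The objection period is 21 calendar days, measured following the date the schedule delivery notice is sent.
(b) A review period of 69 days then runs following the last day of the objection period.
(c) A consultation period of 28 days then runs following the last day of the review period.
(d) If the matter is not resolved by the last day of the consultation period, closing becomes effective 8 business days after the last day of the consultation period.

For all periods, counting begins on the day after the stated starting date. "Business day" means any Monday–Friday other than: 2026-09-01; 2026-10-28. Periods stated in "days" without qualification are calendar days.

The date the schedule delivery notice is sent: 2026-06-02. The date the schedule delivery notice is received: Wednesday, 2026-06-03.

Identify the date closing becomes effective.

2026-10-08

The last day of the objection period: 21 calendar days after 2026-06-02 is 2026-06-23.
The last day of the review period: 69 calendar days after 2026-06-23 is 2026-08-31.
Adding 28 calendar days to 2026-08-31 gives 2026-09-28, which is the last day of the consultation period.
The date closing becomes effective: counting 8 business days from Monday, 2026-09-28 (Sep 29, Sep 30, Oct 1, Oct 2, Oct 5, Oct 6, Oct 7, Oct 8, skipping weekends) reaches Thursday, 2026-10-08.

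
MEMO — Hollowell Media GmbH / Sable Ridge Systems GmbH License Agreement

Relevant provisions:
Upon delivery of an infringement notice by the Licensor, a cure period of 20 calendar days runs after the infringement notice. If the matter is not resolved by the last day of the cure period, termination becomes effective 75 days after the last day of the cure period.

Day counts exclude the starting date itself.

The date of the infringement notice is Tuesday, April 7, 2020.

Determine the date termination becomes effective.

July 11, 2020

The last day of the cure period: April 7, 2020 + 20 days = April 27, 2020.
The date termination becomes effective: 75 calendar days after April 27, 2020 is July 11, 2020.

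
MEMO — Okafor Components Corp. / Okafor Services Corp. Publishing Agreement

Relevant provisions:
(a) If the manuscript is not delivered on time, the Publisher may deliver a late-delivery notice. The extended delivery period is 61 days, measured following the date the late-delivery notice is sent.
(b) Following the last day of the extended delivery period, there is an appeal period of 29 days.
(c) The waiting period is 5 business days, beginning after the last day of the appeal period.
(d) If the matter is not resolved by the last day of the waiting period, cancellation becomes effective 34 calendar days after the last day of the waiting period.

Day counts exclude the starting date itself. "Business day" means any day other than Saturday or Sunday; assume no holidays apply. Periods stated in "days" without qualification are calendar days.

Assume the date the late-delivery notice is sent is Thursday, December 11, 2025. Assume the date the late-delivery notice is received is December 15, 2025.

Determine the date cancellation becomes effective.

April 21, 2026

The last day of the extended delivery period: December 11, 2025 + 61 days = February 10, 2026.
The last day of the appeal period: 29 calendar days after February 10, 2026 is March 11, 2026.
The last day of the waiting period: counting 5 business days from Wednesday, March 11, 2026 (Mar 12, Mar 13, Mar 16, Mar 17, Mar 18, skipping weekends) reaches Wednesday, March 18, 2026.
The date cancellation becomes effective: 34 calendar days after March 18, 2026 is April 21, 2026.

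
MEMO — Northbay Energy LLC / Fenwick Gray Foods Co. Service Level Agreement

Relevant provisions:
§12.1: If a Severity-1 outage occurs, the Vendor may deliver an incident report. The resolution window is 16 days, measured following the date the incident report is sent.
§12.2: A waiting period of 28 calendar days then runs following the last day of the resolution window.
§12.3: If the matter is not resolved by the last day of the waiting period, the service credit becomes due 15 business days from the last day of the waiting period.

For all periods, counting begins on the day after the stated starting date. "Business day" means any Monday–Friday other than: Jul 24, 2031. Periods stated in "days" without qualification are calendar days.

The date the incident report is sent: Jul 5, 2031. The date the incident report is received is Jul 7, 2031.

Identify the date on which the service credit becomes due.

The last day of the resolution window: Jul 5, 2031 + 16 days = Jul 21, 2031.
The last day of the waiting period: Jul 21, 2031 + 28 days = Aug 18, 2031.
The date on which the service credit becomes due: counting 15 business days from Monday, Aug 18, 2031 (Aug 19, Aug 20, Aug 21, Aug 22, …, Sep 4, Sep 5, Sep 8, skipping weekends) reaches Monday, Sep 8, 2031.

Sep 8, 2031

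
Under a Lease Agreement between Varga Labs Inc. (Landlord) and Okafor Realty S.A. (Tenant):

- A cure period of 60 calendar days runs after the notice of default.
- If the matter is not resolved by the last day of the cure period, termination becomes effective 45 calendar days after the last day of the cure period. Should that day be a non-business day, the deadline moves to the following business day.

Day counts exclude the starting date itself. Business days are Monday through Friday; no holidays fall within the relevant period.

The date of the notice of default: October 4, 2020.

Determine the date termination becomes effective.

The last day of the cure period: 60 calendar days after October 4, 2020 is December 3, 2020.
The date termination becomes effective: 45 calendar days after December 3, 2020 is January 17, 2021. That falls on a Sunday, so it rolls to the next business day, Monday, January 18, 2021.

January 18, 2021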